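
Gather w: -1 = -1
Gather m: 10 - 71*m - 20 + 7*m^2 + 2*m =7*m^2 - 69*m - 10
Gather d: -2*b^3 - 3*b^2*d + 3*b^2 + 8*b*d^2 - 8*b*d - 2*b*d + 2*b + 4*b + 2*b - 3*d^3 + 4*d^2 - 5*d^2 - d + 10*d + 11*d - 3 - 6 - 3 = -2*b^3 + 3*b^2 + 8*b - 3*d^3 + d^2*(8*b - 1) + d*(-3*b^2 - 10*b + 20) - 12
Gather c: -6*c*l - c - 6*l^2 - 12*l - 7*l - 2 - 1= c*(-6*l - 1) - 6*l^2 - 19*l - 3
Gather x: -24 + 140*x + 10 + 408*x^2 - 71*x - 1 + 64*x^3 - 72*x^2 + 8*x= 64*x^3 + 336*x^2 + 77*x - 15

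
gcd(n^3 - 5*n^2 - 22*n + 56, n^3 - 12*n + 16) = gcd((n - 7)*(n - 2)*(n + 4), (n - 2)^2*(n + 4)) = n^2 + 2*n - 8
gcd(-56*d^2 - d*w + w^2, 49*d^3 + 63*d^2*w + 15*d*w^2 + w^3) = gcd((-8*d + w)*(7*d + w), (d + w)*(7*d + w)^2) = 7*d + w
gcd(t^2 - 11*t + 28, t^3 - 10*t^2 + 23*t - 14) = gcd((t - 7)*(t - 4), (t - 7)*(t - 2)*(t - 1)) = t - 7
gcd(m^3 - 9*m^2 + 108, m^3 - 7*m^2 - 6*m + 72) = m^2 - 3*m - 18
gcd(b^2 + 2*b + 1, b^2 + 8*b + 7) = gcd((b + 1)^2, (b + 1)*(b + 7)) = b + 1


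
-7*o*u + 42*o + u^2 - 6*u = (-7*o + u)*(u - 6)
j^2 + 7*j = j*(j + 7)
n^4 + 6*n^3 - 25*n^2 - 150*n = n*(n - 5)*(n + 5)*(n + 6)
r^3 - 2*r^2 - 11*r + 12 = (r - 4)*(r - 1)*(r + 3)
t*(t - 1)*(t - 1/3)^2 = t^4 - 5*t^3/3 + 7*t^2/9 - t/9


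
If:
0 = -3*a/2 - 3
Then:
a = -2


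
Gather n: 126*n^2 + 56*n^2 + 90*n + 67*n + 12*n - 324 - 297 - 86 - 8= 182*n^2 + 169*n - 715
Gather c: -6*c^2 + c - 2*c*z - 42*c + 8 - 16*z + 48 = -6*c^2 + c*(-2*z - 41) - 16*z + 56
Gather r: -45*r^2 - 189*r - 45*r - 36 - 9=-45*r^2 - 234*r - 45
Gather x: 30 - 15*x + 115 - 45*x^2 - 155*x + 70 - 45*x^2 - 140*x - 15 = -90*x^2 - 310*x + 200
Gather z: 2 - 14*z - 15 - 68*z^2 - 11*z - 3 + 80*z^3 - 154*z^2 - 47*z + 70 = 80*z^3 - 222*z^2 - 72*z + 54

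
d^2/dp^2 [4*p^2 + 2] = 8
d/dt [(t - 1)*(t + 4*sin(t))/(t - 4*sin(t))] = (8*t^2*cos(t) + t^2 - 8*sqrt(2)*t*sin(t + pi/4) - 16*sin(t)^2 + 8*sin(t))/(t - 4*sin(t))^2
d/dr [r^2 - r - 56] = 2*r - 1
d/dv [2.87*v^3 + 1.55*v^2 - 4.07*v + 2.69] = 8.61*v^2 + 3.1*v - 4.07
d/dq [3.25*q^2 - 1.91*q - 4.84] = 6.5*q - 1.91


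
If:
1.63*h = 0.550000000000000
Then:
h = 0.34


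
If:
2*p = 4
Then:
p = 2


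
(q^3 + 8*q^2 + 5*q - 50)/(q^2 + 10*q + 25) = q - 2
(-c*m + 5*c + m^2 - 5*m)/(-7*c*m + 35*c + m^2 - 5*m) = (c - m)/(7*c - m)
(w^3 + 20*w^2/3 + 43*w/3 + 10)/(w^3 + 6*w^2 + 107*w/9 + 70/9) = 3*(w + 3)/(3*w + 7)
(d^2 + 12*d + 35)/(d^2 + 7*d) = (d + 5)/d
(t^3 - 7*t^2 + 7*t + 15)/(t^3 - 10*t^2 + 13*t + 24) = (t - 5)/(t - 8)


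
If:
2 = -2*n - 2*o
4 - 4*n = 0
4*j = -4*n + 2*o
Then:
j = -2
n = 1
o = -2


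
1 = 1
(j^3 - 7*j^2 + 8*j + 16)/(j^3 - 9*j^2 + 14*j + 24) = (j - 4)/(j - 6)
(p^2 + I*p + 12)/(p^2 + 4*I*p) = (p - 3*I)/p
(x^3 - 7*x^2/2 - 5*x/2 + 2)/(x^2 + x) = x - 9/2 + 2/x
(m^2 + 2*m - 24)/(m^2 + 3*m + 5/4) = 4*(m^2 + 2*m - 24)/(4*m^2 + 12*m + 5)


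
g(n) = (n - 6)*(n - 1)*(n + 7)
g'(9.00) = 200.00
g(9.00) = 384.00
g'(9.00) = 200.00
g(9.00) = 384.00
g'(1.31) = -37.85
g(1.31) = -12.08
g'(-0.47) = -42.34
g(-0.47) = 62.11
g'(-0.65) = -41.73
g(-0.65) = 69.68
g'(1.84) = -32.84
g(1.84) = -30.89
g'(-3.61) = -3.90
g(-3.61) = 150.18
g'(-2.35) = -26.43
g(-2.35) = 130.07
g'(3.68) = -2.37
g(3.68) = -66.40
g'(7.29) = 116.43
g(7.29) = 115.95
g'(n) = (n - 6)*(n - 1) + (n - 6)*(n + 7) + (n - 1)*(n + 7) = 3*n^2 - 43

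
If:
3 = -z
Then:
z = -3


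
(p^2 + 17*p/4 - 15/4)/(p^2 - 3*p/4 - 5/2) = (-4*p^2 - 17*p + 15)/(-4*p^2 + 3*p + 10)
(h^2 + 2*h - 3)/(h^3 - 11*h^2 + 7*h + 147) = (h - 1)/(h^2 - 14*h + 49)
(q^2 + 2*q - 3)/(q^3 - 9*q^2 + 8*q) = (q + 3)/(q*(q - 8))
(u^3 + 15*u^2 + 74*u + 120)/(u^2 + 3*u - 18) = (u^2 + 9*u + 20)/(u - 3)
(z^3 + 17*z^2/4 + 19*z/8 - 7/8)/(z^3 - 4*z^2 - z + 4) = (8*z^2 + 26*z - 7)/(8*(z^2 - 5*z + 4))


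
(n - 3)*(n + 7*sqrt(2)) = n^2 - 3*n + 7*sqrt(2)*n - 21*sqrt(2)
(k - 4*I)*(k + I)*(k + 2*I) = k^3 - I*k^2 + 10*k + 8*I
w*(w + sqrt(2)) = w^2 + sqrt(2)*w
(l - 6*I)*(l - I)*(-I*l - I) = -I*l^3 - 7*l^2 - I*l^2 - 7*l + 6*I*l + 6*I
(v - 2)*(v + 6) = v^2 + 4*v - 12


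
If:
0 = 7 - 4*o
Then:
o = 7/4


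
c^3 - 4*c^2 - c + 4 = (c - 4)*(c - 1)*(c + 1)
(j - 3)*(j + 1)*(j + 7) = j^3 + 5*j^2 - 17*j - 21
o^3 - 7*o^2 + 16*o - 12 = (o - 3)*(o - 2)^2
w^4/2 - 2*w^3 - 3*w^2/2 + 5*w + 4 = (w/2 + 1/2)*(w - 4)*(w - 2)*(w + 1)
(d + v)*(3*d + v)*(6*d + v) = 18*d^3 + 27*d^2*v + 10*d*v^2 + v^3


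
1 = 1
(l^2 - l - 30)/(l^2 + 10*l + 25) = (l - 6)/(l + 5)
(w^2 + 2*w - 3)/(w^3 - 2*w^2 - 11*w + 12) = 1/(w - 4)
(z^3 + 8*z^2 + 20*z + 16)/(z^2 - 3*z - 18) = (z^3 + 8*z^2 + 20*z + 16)/(z^2 - 3*z - 18)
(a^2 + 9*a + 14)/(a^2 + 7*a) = (a + 2)/a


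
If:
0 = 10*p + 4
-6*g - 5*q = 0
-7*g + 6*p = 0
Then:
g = -12/35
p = -2/5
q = 72/175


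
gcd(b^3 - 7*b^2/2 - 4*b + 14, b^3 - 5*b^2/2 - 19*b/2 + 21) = b^2 - 11*b/2 + 7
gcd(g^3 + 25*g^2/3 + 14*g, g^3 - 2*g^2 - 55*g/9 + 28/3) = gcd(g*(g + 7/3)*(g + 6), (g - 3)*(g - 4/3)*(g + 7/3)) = g + 7/3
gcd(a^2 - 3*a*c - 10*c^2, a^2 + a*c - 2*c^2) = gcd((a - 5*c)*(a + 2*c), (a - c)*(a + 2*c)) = a + 2*c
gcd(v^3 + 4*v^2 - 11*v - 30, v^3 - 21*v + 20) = v + 5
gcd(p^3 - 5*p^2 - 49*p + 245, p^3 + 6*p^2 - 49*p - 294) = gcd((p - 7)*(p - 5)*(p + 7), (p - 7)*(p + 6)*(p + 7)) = p^2 - 49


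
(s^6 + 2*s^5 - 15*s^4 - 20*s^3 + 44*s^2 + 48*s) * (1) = s^6 + 2*s^5 - 15*s^4 - 20*s^3 + 44*s^2 + 48*s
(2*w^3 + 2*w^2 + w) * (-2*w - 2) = -4*w^4 - 8*w^3 - 6*w^2 - 2*w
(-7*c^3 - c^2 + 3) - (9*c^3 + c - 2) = -16*c^3 - c^2 - c + 5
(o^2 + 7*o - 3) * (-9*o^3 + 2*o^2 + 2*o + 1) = -9*o^5 - 61*o^4 + 43*o^3 + 9*o^2 + o - 3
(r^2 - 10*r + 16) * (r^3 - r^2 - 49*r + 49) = r^5 - 11*r^4 - 23*r^3 + 523*r^2 - 1274*r + 784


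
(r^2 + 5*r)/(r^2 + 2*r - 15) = r/(r - 3)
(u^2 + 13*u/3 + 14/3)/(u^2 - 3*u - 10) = (u + 7/3)/(u - 5)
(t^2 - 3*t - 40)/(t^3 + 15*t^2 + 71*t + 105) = (t - 8)/(t^2 + 10*t + 21)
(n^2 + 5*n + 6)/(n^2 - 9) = (n + 2)/(n - 3)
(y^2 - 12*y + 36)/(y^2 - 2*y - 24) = (y - 6)/(y + 4)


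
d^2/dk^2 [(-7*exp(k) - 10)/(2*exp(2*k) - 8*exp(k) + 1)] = (-28*exp(4*k) - 272*exp(3*k) + 564*exp(2*k) - 616*exp(k) - 87)*exp(k)/(8*exp(6*k) - 96*exp(5*k) + 396*exp(4*k) - 608*exp(3*k) + 198*exp(2*k) - 24*exp(k) + 1)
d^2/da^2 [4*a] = 0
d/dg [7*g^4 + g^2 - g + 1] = 28*g^3 + 2*g - 1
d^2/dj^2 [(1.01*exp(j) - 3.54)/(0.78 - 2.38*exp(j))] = (-3.5527136788005e-15*exp(2*j) + 18.177012*exp(j) + 5.957172)*exp(j)/(13.481272*exp(3*j) - 13.254696*exp(2*j) + 4.343976*exp(j) - 0.474552)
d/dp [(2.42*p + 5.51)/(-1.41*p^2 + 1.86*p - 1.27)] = (3.4122*p^2 + 15.5382*p - 13.322)/(1.9881*p^4 - 5.2452*p^3 + 7.041*p^2 - 4.7244*p + 1.6129)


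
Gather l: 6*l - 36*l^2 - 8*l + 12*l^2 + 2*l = -24*l^2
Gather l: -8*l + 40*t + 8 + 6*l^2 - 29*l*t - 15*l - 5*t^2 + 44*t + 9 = 6*l^2 + l*(-29*t - 23) - 5*t^2 + 84*t + 17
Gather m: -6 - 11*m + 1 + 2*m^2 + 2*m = 2*m^2 - 9*m - 5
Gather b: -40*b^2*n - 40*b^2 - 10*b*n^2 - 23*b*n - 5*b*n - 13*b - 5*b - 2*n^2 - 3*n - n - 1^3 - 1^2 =b^2*(-40*n - 40) + b*(-10*n^2 - 28*n - 18) - 2*n^2 - 4*n - 2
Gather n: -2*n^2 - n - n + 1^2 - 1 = -2*n^2 - 2*n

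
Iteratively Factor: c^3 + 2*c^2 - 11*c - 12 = (c + 4)*(c^2 - 2*c - 3) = (c + 1)*(c + 4)*(c - 3)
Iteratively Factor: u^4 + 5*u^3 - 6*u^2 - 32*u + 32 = (u + 4)*(u^3 + u^2 - 10*u + 8) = (u - 1)*(u + 4)*(u^2 + 2*u - 8) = (u - 2)*(u - 1)*(u + 4)*(u + 4)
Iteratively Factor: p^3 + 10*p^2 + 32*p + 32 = (p + 4)*(p^2 + 6*p + 8) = (p + 2)*(p + 4)*(p + 4)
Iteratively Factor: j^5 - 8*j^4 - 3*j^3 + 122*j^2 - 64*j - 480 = (j - 5)*(j^4 - 3*j^3 - 18*j^2 + 32*j + 96) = (j - 5)*(j + 3)*(j^3 - 6*j^2 + 32) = (j - 5)*(j + 2)*(j + 3)*(j^2 - 8*j + 16) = (j - 5)*(j - 4)*(j + 2)*(j + 3)*(j - 4)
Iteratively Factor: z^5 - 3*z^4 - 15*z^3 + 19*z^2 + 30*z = (z + 3)*(z^4 - 6*z^3 + 3*z^2 + 10*z) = (z - 2)*(z + 3)*(z^3 - 4*z^2 - 5*z) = (z - 5)*(z - 2)*(z + 3)*(z^2 + z) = (z - 5)*(z - 2)*(z + 1)*(z + 3)*(z)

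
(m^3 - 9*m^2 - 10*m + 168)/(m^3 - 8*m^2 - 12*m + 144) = (m - 7)/(m - 6)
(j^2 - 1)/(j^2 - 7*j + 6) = (j + 1)/(j - 6)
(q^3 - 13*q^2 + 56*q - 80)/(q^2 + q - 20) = (q^2 - 9*q + 20)/(q + 5)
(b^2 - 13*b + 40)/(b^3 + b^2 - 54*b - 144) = (b - 5)/(b^2 + 9*b + 18)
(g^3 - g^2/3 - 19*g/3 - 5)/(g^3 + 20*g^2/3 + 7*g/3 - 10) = (g^2 - 2*g - 3)/(g^2 + 5*g - 6)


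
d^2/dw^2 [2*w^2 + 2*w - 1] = 4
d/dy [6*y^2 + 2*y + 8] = 12*y + 2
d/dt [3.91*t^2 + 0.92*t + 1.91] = 7.82*t + 0.92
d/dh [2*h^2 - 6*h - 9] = 4*h - 6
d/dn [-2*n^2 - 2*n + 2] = -4*n - 2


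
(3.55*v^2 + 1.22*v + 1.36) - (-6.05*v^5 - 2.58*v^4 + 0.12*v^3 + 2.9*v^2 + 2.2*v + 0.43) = 6.05*v^5 + 2.58*v^4 - 0.12*v^3 + 0.65*v^2 - 0.98*v + 0.93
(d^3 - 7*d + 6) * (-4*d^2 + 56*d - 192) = -4*d^5 + 56*d^4 - 164*d^3 - 416*d^2 + 1680*d - 1152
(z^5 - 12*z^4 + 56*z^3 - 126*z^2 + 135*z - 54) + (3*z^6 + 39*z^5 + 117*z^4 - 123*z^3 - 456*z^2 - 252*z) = 3*z^6 + 40*z^5 + 105*z^4 - 67*z^3 - 582*z^2 - 117*z - 54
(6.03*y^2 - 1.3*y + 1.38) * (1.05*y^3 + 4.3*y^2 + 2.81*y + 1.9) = 6.3315*y^5 + 24.564*y^4 + 12.8033*y^3 + 13.738*y^2 + 1.4078*y + 2.622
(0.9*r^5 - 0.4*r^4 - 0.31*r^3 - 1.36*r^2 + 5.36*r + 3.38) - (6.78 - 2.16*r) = 0.9*r^5 - 0.4*r^4 - 0.31*r^3 - 1.36*r^2 + 7.52*r - 3.4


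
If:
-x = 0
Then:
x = 0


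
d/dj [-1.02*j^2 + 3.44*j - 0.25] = 3.44 - 2.04*j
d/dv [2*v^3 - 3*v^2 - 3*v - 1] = 6*v^2 - 6*v - 3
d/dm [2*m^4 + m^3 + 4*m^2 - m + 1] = 8*m^3 + 3*m^2 + 8*m - 1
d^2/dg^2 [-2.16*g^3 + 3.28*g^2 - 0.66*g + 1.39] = 6.56 - 12.96*g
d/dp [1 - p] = -1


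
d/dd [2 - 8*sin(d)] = -8*cos(d)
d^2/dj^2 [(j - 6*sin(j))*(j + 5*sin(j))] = j*sin(j) + 120*sin(j)^2 - 2*cos(j) - 58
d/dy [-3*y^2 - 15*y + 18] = -6*y - 15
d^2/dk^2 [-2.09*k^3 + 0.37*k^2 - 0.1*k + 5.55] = 0.74 - 12.54*k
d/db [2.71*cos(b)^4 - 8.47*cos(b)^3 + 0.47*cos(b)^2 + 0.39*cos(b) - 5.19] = (-10.84*cos(b)^3 + 25.41*cos(b)^2 - 0.94*cos(b) - 0.39)*sin(b)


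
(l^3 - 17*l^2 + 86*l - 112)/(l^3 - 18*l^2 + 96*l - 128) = (l - 7)/(l - 8)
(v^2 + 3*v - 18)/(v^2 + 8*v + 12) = (v - 3)/(v + 2)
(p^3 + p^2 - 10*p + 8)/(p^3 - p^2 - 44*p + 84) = (p^2 + 3*p - 4)/(p^2 + p - 42)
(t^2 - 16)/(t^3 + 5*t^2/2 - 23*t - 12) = 2*(t + 4)/(2*t^2 + 13*t + 6)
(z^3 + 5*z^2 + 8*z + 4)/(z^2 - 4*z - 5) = (z^2 + 4*z + 4)/(z - 5)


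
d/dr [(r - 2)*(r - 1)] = 2*r - 3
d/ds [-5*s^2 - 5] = -10*s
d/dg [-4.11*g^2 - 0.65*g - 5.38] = -8.22*g - 0.65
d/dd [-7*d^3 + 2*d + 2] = 2 - 21*d^2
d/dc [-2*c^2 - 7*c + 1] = -4*c - 7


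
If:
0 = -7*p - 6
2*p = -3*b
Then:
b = 4/7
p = -6/7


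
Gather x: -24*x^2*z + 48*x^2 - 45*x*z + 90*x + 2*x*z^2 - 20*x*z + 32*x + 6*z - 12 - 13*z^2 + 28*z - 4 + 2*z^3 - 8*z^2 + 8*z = x^2*(48 - 24*z) + x*(2*z^2 - 65*z + 122) + 2*z^3 - 21*z^2 + 42*z - 16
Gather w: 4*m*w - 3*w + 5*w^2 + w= 5*w^2 + w*(4*m - 2)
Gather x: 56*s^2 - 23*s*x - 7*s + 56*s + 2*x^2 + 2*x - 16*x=56*s^2 + 49*s + 2*x^2 + x*(-23*s - 14)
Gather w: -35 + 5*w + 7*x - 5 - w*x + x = w*(5 - x) + 8*x - 40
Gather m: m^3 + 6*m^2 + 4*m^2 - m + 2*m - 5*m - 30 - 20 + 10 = m^3 + 10*m^2 - 4*m - 40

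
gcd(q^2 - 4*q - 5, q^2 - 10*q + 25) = q - 5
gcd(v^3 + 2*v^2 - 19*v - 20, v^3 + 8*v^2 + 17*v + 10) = v^2 + 6*v + 5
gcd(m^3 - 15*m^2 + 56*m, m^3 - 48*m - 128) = m - 8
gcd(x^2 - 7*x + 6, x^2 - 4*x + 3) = x - 1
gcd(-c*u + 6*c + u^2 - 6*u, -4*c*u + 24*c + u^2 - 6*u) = u - 6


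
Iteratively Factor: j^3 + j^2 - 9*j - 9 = (j - 3)*(j^2 + 4*j + 3) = (j - 3)*(j + 1)*(j + 3)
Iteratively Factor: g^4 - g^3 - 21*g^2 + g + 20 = (g - 5)*(g^3 + 4*g^2 - g - 4) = (g - 5)*(g + 4)*(g^2 - 1) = (g - 5)*(g + 1)*(g + 4)*(g - 1)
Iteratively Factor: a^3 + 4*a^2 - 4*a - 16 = (a - 2)*(a^2 + 6*a + 8) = (a - 2)*(a + 2)*(a + 4)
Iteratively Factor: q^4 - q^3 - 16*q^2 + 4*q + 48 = (q + 2)*(q^3 - 3*q^2 - 10*q + 24) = (q - 2)*(q + 2)*(q^2 - q - 12) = (q - 4)*(q - 2)*(q + 2)*(q + 3)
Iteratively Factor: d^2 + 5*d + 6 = (d + 2)*(d + 3)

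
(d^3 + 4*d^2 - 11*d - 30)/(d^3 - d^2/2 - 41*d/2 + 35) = 2*(d^2 - d - 6)/(2*d^2 - 11*d + 14)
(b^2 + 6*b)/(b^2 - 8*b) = (b + 6)/(b - 8)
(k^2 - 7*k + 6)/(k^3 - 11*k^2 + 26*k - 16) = (k - 6)/(k^2 - 10*k + 16)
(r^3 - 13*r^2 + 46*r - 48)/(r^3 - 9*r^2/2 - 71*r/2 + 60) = 2*(r^2 - 5*r + 6)/(2*r^2 + 7*r - 15)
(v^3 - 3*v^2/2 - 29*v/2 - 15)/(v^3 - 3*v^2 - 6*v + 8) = (2*v^2 - 7*v - 15)/(2*(v^2 - 5*v + 4))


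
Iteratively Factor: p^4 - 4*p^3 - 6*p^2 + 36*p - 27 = (p - 1)*(p^3 - 3*p^2 - 9*p + 27) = (p - 3)*(p - 1)*(p^2 - 9) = (p - 3)^2*(p - 1)*(p + 3)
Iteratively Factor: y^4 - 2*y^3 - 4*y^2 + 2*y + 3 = (y + 1)*(y^3 - 3*y^2 - y + 3) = (y + 1)^2*(y^2 - 4*y + 3) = (y - 1)*(y + 1)^2*(y - 3)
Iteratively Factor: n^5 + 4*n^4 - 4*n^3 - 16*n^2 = (n)*(n^4 + 4*n^3 - 4*n^2 - 16*n) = n*(n - 2)*(n^3 + 6*n^2 + 8*n) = n*(n - 2)*(n + 2)*(n^2 + 4*n) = n^2*(n - 2)*(n + 2)*(n + 4)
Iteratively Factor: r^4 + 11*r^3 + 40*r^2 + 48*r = (r + 4)*(r^3 + 7*r^2 + 12*r) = (r + 3)*(r + 4)*(r^2 + 4*r) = (r + 3)*(r + 4)^2*(r)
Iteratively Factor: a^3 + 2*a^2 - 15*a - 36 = (a + 3)*(a^2 - a - 12) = (a - 4)*(a + 3)*(a + 3)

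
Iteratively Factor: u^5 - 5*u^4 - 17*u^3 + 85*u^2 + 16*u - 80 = (u - 1)*(u^4 - 4*u^3 - 21*u^2 + 64*u + 80) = (u - 4)*(u - 1)*(u^3 - 21*u - 20) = (u - 5)*(u - 4)*(u - 1)*(u^2 + 5*u + 4) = (u - 5)*(u - 4)*(u - 1)*(u + 4)*(u + 1)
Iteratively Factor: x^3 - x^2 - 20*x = (x - 5)*(x^2 + 4*x) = (x - 5)*(x + 4)*(x)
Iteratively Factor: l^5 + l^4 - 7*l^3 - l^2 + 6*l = (l + 1)*(l^4 - 7*l^2 + 6*l) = (l + 1)*(l + 3)*(l^3 - 3*l^2 + 2*l) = (l - 2)*(l + 1)*(l + 3)*(l^2 - l) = l*(l - 2)*(l + 1)*(l + 3)*(l - 1)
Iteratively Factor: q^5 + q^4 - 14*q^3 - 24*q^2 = (q - 4)*(q^4 + 5*q^3 + 6*q^2) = (q - 4)*(q + 3)*(q^3 + 2*q^2) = (q - 4)*(q + 2)*(q + 3)*(q^2) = q*(q - 4)*(q + 2)*(q + 3)*(q)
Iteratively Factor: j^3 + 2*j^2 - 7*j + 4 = (j - 1)*(j^2 + 3*j - 4) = (j - 1)*(j + 4)*(j - 1)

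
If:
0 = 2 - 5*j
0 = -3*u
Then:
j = 2/5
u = 0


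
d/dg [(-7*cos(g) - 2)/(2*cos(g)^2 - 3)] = (14*sin(g)^2 - 8*cos(g) - 35)*sin(g)/(cos(2*g) - 2)^2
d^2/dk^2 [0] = 0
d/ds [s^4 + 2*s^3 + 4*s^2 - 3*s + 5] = 4*s^3 + 6*s^2 + 8*s - 3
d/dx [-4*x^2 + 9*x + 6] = 9 - 8*x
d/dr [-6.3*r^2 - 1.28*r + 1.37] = -12.6*r - 1.28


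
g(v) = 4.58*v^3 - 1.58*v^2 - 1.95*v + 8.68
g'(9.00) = 1082.55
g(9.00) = 3201.97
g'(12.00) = 1938.69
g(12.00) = 7672.00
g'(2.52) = 77.34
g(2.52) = 67.03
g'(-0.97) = 14.04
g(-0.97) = 4.90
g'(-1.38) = 28.58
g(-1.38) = -3.67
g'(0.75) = 3.41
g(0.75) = 8.26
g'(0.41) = -0.94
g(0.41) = 7.93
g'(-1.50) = 33.70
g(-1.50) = -7.41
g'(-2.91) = 123.60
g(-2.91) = -111.89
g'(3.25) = 132.91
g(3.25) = 142.88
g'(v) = 13.74*v^2 - 3.16*v - 1.95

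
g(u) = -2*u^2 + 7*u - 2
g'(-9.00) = 43.00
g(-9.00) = -227.00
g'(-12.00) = 55.00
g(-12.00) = -374.00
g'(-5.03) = 27.12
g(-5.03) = -87.81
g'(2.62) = -3.48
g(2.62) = 2.61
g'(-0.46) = 8.84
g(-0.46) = -5.64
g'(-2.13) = 15.52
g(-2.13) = -25.98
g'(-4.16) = 23.64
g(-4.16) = -65.73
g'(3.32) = -6.28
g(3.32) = -0.80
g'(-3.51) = 21.04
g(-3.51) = -51.21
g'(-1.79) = 14.16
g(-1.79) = -20.94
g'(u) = 7 - 4*u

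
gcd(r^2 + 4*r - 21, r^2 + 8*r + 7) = r + 7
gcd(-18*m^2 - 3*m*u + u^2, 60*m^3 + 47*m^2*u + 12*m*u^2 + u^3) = 3*m + u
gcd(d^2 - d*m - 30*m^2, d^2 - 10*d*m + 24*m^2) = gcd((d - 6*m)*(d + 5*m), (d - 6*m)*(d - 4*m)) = d - 6*m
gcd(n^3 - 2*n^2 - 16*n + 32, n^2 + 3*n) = 1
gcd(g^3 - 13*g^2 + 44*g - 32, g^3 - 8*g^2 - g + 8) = g^2 - 9*g + 8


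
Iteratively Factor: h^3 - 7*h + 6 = (h - 2)*(h^2 + 2*h - 3) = (h - 2)*(h + 3)*(h - 1)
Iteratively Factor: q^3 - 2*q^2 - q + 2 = (q - 1)*(q^2 - q - 2) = (q - 1)*(q + 1)*(q - 2)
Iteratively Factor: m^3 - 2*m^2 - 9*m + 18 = (m - 2)*(m^2 - 9) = (m - 2)*(m + 3)*(m - 3)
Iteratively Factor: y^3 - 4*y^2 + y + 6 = (y + 1)*(y^2 - 5*y + 6) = (y - 3)*(y + 1)*(y - 2)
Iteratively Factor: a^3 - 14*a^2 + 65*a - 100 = (a - 4)*(a^2 - 10*a + 25) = (a - 5)*(a - 4)*(a - 5)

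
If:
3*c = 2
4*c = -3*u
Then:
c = 2/3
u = -8/9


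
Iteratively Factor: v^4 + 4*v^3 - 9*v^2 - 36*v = (v - 3)*(v^3 + 7*v^2 + 12*v) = (v - 3)*(v + 4)*(v^2 + 3*v) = (v - 3)*(v + 3)*(v + 4)*(v)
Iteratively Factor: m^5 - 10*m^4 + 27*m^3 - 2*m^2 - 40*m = (m)*(m^4 - 10*m^3 + 27*m^2 - 2*m - 40) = m*(m + 1)*(m^3 - 11*m^2 + 38*m - 40) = m*(m - 4)*(m + 1)*(m^2 - 7*m + 10) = m*(m - 5)*(m - 4)*(m + 1)*(m - 2)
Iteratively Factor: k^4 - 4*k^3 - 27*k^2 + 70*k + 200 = (k - 5)*(k^3 + k^2 - 22*k - 40) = (k - 5)*(k + 2)*(k^2 - k - 20) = (k - 5)^2*(k + 2)*(k + 4)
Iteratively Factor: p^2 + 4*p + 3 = (p + 1)*(p + 3)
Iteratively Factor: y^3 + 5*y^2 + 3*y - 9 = (y + 3)*(y^2 + 2*y - 3) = (y + 3)^2*(y - 1)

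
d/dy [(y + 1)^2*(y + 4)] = 3*(y + 1)*(y + 3)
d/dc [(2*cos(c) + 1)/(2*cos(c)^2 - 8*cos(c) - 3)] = 2*(2*cos(c) + cos(2*c))*sin(c)/(8*cos(c) - cos(2*c) + 2)^2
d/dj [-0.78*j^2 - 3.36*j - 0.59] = -1.56*j - 3.36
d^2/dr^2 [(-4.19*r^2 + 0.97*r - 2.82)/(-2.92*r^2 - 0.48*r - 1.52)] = (-28.286624*r^3 + 32.685312*r^2 + 49.54656*r - 2.956544)/(24.897088*r^6 + 12.278016*r^5 + 40.898688*r^4 + 12.893184*r^3 + 21.289728*r^2 + 3.326976*r + 3.511808)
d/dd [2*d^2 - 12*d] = 4*d - 12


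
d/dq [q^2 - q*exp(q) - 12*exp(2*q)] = -q*exp(q) + 2*q - 24*exp(2*q) - exp(q)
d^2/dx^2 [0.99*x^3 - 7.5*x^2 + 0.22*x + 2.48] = 5.94*x - 15.0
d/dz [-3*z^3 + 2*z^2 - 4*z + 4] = -9*z^2 + 4*z - 4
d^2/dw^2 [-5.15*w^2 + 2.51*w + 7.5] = -10.3000000000000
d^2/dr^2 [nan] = 0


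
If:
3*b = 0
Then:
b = 0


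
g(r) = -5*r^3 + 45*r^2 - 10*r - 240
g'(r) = -15*r^2 + 90*r - 10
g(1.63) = -158.39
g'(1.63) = 96.85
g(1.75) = -146.48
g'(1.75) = 101.56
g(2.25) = -91.64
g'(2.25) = 116.56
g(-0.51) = -222.53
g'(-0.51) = -59.80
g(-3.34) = 481.70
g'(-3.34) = -477.93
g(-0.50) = -223.12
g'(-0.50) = -58.75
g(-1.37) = -128.98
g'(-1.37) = -161.45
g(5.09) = 215.60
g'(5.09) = 59.48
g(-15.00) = 26910.00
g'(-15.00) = -4735.00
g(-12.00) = 15000.00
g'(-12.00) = -3250.00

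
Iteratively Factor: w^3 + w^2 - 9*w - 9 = (w + 1)*(w^2 - 9) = (w + 1)*(w + 3)*(w - 3)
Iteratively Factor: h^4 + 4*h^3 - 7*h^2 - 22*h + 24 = (h + 3)*(h^3 + h^2 - 10*h + 8) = (h + 3)*(h + 4)*(h^2 - 3*h + 2) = (h - 2)*(h + 3)*(h + 4)*(h - 1)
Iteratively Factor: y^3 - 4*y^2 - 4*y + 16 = (y - 4)*(y^2 - 4) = (y - 4)*(y + 2)*(y - 2)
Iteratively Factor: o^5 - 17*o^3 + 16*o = (o + 4)*(o^4 - 4*o^3 - o^2 + 4*o) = (o - 1)*(o + 4)*(o^3 - 3*o^2 - 4*o) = (o - 4)*(o - 1)*(o + 4)*(o^2 + o) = (o - 4)*(o - 1)*(o + 1)*(o + 4)*(o)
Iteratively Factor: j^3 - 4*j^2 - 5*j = (j - 5)*(j^2 + j) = j*(j - 5)*(j + 1)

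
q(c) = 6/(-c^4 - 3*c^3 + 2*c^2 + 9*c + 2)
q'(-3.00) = -2.94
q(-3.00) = -0.86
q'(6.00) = 0.00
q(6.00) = 0.00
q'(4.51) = 0.01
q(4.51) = -0.01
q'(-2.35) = -99.30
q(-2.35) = 18.15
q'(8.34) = 0.00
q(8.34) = -0.00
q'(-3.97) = -0.15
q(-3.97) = -0.10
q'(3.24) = 0.05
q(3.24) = -0.04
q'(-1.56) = 8.16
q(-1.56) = -3.52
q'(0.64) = -0.70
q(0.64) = 0.79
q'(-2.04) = 1241.80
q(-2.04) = 52.97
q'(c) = 6*(4*c^3 + 9*c^2 - 4*c - 9)/(-c^4 - 3*c^3 + 2*c^2 + 9*c + 2)^2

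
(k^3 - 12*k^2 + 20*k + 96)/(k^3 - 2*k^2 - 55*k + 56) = (k^2 - 4*k - 12)/(k^2 + 6*k - 7)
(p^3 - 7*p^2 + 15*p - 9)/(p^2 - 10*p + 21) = (p^2 - 4*p + 3)/(p - 7)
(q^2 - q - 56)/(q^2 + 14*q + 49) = (q - 8)/(q + 7)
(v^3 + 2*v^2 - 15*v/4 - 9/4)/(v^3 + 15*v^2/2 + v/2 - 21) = (2*v^2 + 7*v + 3)/(2*(v^2 + 9*v + 14))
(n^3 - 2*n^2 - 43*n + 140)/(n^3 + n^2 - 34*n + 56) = (n - 5)/(n - 2)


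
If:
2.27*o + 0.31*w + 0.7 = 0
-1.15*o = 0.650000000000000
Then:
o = -0.57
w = 1.88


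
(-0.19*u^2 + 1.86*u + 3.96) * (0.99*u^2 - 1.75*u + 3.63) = -0.1881*u^4 + 2.1739*u^3 - 0.0243000000000007*u^2 - 0.178199999999999*u + 14.3748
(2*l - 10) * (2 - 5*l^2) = -10*l^3 + 50*l^2 + 4*l - 20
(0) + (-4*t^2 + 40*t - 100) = -4*t^2 + 40*t - 100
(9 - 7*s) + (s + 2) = 11 - 6*s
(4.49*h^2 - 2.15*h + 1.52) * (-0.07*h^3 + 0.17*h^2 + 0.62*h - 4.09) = -0.3143*h^5 + 0.9138*h^4 + 2.3119*h^3 - 19.4387*h^2 + 9.7359*h - 6.2168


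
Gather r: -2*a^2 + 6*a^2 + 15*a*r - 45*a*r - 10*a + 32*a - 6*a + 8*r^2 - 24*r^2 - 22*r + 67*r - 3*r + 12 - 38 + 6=4*a^2 + 16*a - 16*r^2 + r*(42 - 30*a) - 20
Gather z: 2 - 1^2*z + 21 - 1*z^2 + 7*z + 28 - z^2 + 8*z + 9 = -2*z^2 + 14*z + 60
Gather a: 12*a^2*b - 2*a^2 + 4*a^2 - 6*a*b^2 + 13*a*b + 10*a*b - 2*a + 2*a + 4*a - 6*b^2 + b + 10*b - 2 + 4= a^2*(12*b + 2) + a*(-6*b^2 + 23*b + 4) - 6*b^2 + 11*b + 2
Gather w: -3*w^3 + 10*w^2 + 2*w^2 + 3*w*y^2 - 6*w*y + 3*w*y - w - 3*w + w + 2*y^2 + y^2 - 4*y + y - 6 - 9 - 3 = -3*w^3 + 12*w^2 + w*(3*y^2 - 3*y - 3) + 3*y^2 - 3*y - 18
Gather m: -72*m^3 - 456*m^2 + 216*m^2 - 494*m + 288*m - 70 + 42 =-72*m^3 - 240*m^2 - 206*m - 28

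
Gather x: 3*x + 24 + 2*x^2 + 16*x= 2*x^2 + 19*x + 24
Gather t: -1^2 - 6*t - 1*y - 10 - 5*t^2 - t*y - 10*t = -5*t^2 + t*(-y - 16) - y - 11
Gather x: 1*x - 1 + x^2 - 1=x^2 + x - 2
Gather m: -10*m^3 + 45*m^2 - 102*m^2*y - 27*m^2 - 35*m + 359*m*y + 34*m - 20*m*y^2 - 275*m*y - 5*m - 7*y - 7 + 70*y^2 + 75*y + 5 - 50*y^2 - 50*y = -10*m^3 + m^2*(18 - 102*y) + m*(-20*y^2 + 84*y - 6) + 20*y^2 + 18*y - 2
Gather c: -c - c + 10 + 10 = 20 - 2*c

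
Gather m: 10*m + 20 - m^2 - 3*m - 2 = -m^2 + 7*m + 18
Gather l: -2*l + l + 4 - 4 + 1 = 1 - l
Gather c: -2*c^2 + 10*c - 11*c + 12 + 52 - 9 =-2*c^2 - c + 55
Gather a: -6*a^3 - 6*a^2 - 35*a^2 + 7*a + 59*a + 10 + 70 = -6*a^3 - 41*a^2 + 66*a + 80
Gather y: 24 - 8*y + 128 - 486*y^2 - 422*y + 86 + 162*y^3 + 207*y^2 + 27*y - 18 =162*y^3 - 279*y^2 - 403*y + 220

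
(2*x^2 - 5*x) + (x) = 2*x^2 - 4*x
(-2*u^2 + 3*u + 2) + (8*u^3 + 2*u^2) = 8*u^3 + 3*u + 2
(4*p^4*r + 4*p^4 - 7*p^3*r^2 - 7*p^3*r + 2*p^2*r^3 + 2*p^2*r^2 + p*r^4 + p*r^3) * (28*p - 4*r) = 112*p^5*r + 112*p^5 - 212*p^4*r^2 - 212*p^4*r + 84*p^3*r^3 + 84*p^3*r^2 + 20*p^2*r^4 + 20*p^2*r^3 - 4*p*r^5 - 4*p*r^4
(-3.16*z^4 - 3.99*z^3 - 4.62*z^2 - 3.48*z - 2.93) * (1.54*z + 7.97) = -4.8664*z^5 - 31.3298*z^4 - 38.9151*z^3 - 42.1806*z^2 - 32.2478*z - 23.3521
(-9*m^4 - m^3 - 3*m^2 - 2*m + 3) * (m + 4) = -9*m^5 - 37*m^4 - 7*m^3 - 14*m^2 - 5*m + 12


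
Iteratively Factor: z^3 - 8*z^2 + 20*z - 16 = (z - 2)*(z^2 - 6*z + 8) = (z - 2)^2*(z - 4)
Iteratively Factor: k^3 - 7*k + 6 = (k + 3)*(k^2 - 3*k + 2) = (k - 2)*(k + 3)*(k - 1)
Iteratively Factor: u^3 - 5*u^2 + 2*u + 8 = (u - 2)*(u^2 - 3*u - 4) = (u - 2)*(u + 1)*(u - 4)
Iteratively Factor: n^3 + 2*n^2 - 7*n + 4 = (n + 4)*(n^2 - 2*n + 1) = (n - 1)*(n + 4)*(n - 1)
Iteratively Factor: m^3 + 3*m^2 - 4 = (m + 2)*(m^2 + m - 2) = (m + 2)^2*(m - 1)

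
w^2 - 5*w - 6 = (w - 6)*(w + 1)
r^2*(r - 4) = r^3 - 4*r^2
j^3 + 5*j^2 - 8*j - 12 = (j - 2)*(j + 1)*(j + 6)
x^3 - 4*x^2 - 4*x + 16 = (x - 4)*(x - 2)*(x + 2)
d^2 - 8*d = d*(d - 8)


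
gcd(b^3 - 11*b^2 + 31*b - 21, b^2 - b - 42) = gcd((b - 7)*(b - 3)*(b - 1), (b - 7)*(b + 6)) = b - 7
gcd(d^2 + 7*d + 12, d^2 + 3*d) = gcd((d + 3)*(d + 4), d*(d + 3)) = d + 3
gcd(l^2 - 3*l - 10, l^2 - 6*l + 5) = l - 5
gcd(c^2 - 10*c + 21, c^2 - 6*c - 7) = c - 7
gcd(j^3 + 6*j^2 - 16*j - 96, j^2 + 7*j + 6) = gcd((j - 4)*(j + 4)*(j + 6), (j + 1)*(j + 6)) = j + 6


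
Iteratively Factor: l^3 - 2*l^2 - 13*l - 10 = (l + 2)*(l^2 - 4*l - 5) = (l - 5)*(l + 2)*(l + 1)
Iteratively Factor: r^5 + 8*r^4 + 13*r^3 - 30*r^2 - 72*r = (r - 2)*(r^4 + 10*r^3 + 33*r^2 + 36*r) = (r - 2)*(r + 4)*(r^3 + 6*r^2 + 9*r) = r*(r - 2)*(r + 4)*(r^2 + 6*r + 9) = r*(r - 2)*(r + 3)*(r + 4)*(r + 3)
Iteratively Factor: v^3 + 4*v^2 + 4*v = (v + 2)*(v^2 + 2*v) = (v + 2)^2*(v)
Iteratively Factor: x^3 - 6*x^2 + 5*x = (x)*(x^2 - 6*x + 5) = x*(x - 1)*(x - 5)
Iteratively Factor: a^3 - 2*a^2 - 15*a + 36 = (a - 3)*(a^2 + a - 12) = (a - 3)^2*(a + 4)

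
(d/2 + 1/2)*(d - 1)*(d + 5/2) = d^3/2 + 5*d^2/4 - d/2 - 5/4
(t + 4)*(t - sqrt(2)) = t^2 - sqrt(2)*t + 4*t - 4*sqrt(2)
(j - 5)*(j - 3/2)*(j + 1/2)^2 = j^4 - 11*j^3/2 + 5*j^2/4 + 47*j/8 + 15/8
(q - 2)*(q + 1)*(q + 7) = q^3 + 6*q^2 - 9*q - 14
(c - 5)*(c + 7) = c^2 + 2*c - 35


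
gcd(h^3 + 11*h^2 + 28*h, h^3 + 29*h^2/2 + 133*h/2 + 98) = h^2 + 11*h + 28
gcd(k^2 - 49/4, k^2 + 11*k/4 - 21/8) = k + 7/2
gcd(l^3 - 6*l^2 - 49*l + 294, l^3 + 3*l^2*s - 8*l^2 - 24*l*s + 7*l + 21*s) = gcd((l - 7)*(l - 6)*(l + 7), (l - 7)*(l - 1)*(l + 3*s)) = l - 7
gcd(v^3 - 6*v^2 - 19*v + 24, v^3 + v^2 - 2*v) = v - 1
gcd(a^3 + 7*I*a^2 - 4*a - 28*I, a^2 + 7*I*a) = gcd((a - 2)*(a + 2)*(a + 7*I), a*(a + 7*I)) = a + 7*I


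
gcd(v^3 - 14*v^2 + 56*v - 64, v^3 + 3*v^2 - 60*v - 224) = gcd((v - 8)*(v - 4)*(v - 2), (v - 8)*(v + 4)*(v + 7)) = v - 8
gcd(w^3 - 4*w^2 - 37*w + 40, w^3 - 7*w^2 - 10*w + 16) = w^2 - 9*w + 8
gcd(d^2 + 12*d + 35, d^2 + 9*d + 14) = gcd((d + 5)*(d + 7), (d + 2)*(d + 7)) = d + 7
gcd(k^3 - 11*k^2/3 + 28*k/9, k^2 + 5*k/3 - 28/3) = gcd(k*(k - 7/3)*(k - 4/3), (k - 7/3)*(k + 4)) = k - 7/3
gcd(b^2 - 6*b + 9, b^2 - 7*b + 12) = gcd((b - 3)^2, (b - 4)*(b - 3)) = b - 3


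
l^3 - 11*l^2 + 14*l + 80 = (l - 8)*(l - 5)*(l + 2)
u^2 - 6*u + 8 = (u - 4)*(u - 2)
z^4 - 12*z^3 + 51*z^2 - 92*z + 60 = (z - 5)*(z - 3)*(z - 2)^2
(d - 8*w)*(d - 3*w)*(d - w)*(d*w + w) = d^4*w - 12*d^3*w^2 + d^3*w + 35*d^2*w^3 - 12*d^2*w^2 - 24*d*w^4 + 35*d*w^3 - 24*w^4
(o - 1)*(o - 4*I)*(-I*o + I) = -I*o^3 - 4*o^2 + 2*I*o^2 + 8*o - I*o - 4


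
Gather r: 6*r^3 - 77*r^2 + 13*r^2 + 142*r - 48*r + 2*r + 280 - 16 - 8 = 6*r^3 - 64*r^2 + 96*r + 256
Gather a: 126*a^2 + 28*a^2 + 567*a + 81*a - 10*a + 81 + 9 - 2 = 154*a^2 + 638*a + 88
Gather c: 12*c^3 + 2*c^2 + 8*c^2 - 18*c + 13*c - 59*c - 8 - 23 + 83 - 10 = 12*c^3 + 10*c^2 - 64*c + 42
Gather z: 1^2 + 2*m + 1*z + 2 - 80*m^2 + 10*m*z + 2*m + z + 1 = -80*m^2 + 4*m + z*(10*m + 2) + 4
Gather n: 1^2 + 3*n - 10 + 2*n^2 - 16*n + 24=2*n^2 - 13*n + 15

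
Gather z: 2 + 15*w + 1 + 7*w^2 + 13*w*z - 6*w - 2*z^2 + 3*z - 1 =7*w^2 + 9*w - 2*z^2 + z*(13*w + 3) + 2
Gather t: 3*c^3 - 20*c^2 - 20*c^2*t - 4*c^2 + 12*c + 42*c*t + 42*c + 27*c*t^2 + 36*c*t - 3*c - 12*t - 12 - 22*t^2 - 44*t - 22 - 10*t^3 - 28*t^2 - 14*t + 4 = 3*c^3 - 24*c^2 + 51*c - 10*t^3 + t^2*(27*c - 50) + t*(-20*c^2 + 78*c - 70) - 30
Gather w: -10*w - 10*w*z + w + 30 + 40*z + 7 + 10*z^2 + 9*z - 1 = w*(-10*z - 9) + 10*z^2 + 49*z + 36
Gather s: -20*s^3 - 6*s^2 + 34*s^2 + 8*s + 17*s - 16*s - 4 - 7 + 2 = -20*s^3 + 28*s^2 + 9*s - 9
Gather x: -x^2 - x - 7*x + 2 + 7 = -x^2 - 8*x + 9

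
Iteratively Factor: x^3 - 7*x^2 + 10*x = (x - 5)*(x^2 - 2*x) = (x - 5)*(x - 2)*(x)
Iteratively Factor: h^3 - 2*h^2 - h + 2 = (h + 1)*(h^2 - 3*h + 2) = (h - 1)*(h + 1)*(h - 2)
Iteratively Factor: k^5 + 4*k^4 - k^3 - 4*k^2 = (k)*(k^4 + 4*k^3 - k^2 - 4*k) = k*(k + 4)*(k^3 - k) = k*(k - 1)*(k + 4)*(k^2 + k) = k^2*(k - 1)*(k + 4)*(k + 1)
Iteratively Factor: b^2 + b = (b + 1)*(b)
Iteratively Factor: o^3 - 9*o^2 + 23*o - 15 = (o - 1)*(o^2 - 8*o + 15) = (o - 5)*(o - 1)*(o - 3)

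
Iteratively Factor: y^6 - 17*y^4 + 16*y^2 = (y)*(y^5 - 17*y^3 + 16*y) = y*(y + 4)*(y^4 - 4*y^3 - y^2 + 4*y) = y*(y - 1)*(y + 4)*(y^3 - 3*y^2 - 4*y) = y*(y - 4)*(y - 1)*(y + 4)*(y^2 + y) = y*(y - 4)*(y - 1)*(y + 1)*(y + 4)*(y)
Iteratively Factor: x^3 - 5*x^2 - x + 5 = (x - 1)*(x^2 - 4*x - 5) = (x - 1)*(x + 1)*(x - 5)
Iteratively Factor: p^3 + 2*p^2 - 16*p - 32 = (p + 2)*(p^2 - 16) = (p + 2)*(p + 4)*(p - 4)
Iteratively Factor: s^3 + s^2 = (s + 1)*(s^2) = s*(s + 1)*(s)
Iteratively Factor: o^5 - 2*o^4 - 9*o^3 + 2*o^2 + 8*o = (o - 4)*(o^4 + 2*o^3 - o^2 - 2*o) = (o - 4)*(o - 1)*(o^3 + 3*o^2 + 2*o) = (o - 4)*(o - 1)*(o + 1)*(o^2 + 2*o) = (o - 4)*(o - 1)*(o + 1)*(o + 2)*(o)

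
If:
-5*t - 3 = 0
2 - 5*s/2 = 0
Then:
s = 4/5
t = -3/5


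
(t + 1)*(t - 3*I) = t^2 + t - 3*I*t - 3*I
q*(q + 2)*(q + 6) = q^3 + 8*q^2 + 12*q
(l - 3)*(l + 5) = l^2 + 2*l - 15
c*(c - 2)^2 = c^3 - 4*c^2 + 4*c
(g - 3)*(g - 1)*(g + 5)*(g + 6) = g^4 + 7*g^3 - 11*g^2 - 87*g + 90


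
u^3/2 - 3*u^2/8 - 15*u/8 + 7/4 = (u/2 + 1)*(u - 7/4)*(u - 1)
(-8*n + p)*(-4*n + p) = 32*n^2 - 12*n*p + p^2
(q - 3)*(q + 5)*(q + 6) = q^3 + 8*q^2 - 3*q - 90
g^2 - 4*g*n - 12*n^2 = (g - 6*n)*(g + 2*n)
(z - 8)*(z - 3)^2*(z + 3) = z^4 - 11*z^3 + 15*z^2 + 99*z - 216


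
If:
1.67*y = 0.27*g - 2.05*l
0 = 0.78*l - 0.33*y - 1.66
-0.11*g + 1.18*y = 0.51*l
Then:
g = -371.01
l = -15.30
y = -41.20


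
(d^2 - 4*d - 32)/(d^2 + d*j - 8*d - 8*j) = (d + 4)/(d + j)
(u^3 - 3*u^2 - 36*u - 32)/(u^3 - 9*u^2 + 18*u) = (u^3 - 3*u^2 - 36*u - 32)/(u*(u^2 - 9*u + 18))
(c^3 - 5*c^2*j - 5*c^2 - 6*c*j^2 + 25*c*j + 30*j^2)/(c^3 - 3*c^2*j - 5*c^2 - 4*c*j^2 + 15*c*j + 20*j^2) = (c - 6*j)/(c - 4*j)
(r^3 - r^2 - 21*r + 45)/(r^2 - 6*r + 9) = r + 5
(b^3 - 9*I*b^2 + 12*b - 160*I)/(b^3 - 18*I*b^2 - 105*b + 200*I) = (b + 4*I)/(b - 5*I)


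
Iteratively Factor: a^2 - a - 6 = (a + 2)*(a - 3)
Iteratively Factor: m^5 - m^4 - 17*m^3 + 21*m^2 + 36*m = (m - 3)*(m^4 + 2*m^3 - 11*m^2 - 12*m) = (m - 3)^2*(m^3 + 5*m^2 + 4*m) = m*(m - 3)^2*(m^2 + 5*m + 4) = m*(m - 3)^2*(m + 4)*(m + 1)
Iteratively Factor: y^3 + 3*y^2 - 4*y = (y)*(y^2 + 3*y - 4) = y*(y - 1)*(y + 4)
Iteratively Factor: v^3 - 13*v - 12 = (v + 1)*(v^2 - v - 12) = (v - 4)*(v + 1)*(v + 3)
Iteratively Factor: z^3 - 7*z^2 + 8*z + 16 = (z + 1)*(z^2 - 8*z + 16) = (z - 4)*(z + 1)*(z - 4)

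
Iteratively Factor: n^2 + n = (n)*(n + 1)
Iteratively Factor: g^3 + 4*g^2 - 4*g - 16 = (g - 2)*(g^2 + 6*g + 8) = (g - 2)*(g + 2)*(g + 4)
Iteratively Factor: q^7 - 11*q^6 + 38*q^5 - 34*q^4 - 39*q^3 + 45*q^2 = (q)*(q^6 - 11*q^5 + 38*q^4 - 34*q^3 - 39*q^2 + 45*q) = q^2*(q^5 - 11*q^4 + 38*q^3 - 34*q^2 - 39*q + 45) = q^2*(q + 1)*(q^4 - 12*q^3 + 50*q^2 - 84*q + 45) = q^2*(q - 3)*(q + 1)*(q^3 - 9*q^2 + 23*q - 15) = q^2*(q - 5)*(q - 3)*(q + 1)*(q^2 - 4*q + 3) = q^2*(q - 5)*(q - 3)^2*(q + 1)*(q - 1)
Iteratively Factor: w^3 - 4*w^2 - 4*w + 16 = (w + 2)*(w^2 - 6*w + 8) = (w - 2)*(w + 2)*(w - 4)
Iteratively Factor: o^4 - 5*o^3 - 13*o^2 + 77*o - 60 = (o - 1)*(o^3 - 4*o^2 - 17*o + 60) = (o - 3)*(o - 1)*(o^2 - o - 20) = (o - 3)*(o - 1)*(o + 4)*(o - 5)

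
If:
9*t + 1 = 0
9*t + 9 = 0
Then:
No Solution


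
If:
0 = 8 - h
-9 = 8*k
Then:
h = 8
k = -9/8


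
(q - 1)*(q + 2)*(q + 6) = q^3 + 7*q^2 + 4*q - 12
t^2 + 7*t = t*(t + 7)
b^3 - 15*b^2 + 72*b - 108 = (b - 6)^2*(b - 3)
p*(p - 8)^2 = p^3 - 16*p^2 + 64*p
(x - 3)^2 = x^2 - 6*x + 9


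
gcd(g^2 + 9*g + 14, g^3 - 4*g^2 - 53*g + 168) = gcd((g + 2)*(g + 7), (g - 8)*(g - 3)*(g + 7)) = g + 7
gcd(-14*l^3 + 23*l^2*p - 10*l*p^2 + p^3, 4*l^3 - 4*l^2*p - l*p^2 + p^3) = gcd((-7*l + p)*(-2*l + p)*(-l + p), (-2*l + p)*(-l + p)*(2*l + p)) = 2*l^2 - 3*l*p + p^2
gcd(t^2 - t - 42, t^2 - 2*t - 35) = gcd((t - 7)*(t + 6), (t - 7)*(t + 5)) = t - 7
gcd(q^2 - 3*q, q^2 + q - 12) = q - 3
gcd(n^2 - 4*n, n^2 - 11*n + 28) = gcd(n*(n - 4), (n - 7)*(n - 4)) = n - 4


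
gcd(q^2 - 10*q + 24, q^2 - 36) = q - 6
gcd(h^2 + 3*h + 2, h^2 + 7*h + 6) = h + 1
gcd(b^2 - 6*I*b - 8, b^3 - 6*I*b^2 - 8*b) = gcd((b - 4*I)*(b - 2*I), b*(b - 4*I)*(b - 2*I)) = b^2 - 6*I*b - 8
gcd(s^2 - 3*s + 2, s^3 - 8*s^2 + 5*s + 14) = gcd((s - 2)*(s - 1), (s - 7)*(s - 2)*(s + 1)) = s - 2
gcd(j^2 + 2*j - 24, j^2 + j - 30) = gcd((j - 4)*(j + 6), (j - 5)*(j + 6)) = j + 6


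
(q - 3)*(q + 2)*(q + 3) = q^3 + 2*q^2 - 9*q - 18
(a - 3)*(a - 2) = a^2 - 5*a + 6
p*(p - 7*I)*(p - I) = p^3 - 8*I*p^2 - 7*p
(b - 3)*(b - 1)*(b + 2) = b^3 - 2*b^2 - 5*b + 6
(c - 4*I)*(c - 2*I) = c^2 - 6*I*c - 8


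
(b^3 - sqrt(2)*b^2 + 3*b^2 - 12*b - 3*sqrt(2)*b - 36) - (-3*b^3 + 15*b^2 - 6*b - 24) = 4*b^3 - 12*b^2 - sqrt(2)*b^2 - 6*b - 3*sqrt(2)*b - 12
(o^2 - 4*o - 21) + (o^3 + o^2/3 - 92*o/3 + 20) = o^3 + 4*o^2/3 - 104*o/3 - 1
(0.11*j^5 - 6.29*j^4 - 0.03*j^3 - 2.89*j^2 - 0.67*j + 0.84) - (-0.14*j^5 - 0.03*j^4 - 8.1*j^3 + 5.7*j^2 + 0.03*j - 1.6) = 0.25*j^5 - 6.26*j^4 + 8.07*j^3 - 8.59*j^2 - 0.7*j + 2.44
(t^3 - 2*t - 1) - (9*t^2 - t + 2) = t^3 - 9*t^2 - t - 3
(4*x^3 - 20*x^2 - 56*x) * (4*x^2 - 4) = 16*x^5 - 80*x^4 - 240*x^3 + 80*x^2 + 224*x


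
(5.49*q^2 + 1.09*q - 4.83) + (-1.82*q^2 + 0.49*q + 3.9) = 3.67*q^2 + 1.58*q - 0.93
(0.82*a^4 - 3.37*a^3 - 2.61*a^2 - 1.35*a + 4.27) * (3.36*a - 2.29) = 2.7552*a^5 - 13.201*a^4 - 1.0523*a^3 + 1.4409*a^2 + 17.4387*a - 9.7783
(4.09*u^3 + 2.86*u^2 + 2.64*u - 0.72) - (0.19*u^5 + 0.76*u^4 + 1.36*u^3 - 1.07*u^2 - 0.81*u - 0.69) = -0.19*u^5 - 0.76*u^4 + 2.73*u^3 + 3.93*u^2 + 3.45*u - 0.03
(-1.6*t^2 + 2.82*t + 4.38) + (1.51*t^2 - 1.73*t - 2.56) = -0.0900000000000001*t^2 + 1.09*t + 1.82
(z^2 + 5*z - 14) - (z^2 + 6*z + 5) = -z - 19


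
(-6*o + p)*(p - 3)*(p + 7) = -6*o*p^2 - 24*o*p + 126*o + p^3 + 4*p^2 - 21*p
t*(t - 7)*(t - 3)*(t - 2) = t^4 - 12*t^3 + 41*t^2 - 42*t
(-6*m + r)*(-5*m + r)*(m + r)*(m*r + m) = 30*m^4*r + 30*m^4 + 19*m^3*r^2 + 19*m^3*r - 10*m^2*r^3 - 10*m^2*r^2 + m*r^4 + m*r^3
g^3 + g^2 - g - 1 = (g - 1)*(g + 1)^2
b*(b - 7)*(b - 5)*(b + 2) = b^4 - 10*b^3 + 11*b^2 + 70*b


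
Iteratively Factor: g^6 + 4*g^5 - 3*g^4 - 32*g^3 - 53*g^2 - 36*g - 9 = (g + 1)*(g^5 + 3*g^4 - 6*g^3 - 26*g^2 - 27*g - 9) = (g + 1)^2*(g^4 + 2*g^3 - 8*g^2 - 18*g - 9) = (g + 1)^2*(g + 3)*(g^3 - g^2 - 5*g - 3) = (g - 3)*(g + 1)^2*(g + 3)*(g^2 + 2*g + 1) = (g - 3)*(g + 1)^3*(g + 3)*(g + 1)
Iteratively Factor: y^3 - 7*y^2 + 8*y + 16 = (y + 1)*(y^2 - 8*y + 16) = (y - 4)*(y + 1)*(y - 4)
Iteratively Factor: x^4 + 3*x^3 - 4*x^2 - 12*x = (x - 2)*(x^3 + 5*x^2 + 6*x) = (x - 2)*(x + 2)*(x^2 + 3*x) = x*(x - 2)*(x + 2)*(x + 3)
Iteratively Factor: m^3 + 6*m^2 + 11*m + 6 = (m + 3)*(m^2 + 3*m + 2) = (m + 1)*(m + 3)*(m + 2)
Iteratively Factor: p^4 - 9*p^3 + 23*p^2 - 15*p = (p - 3)*(p^3 - 6*p^2 + 5*p) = p*(p - 3)*(p^2 - 6*p + 5) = p*(p - 5)*(p - 3)*(p - 1)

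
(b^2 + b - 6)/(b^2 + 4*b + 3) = (b - 2)/(b + 1)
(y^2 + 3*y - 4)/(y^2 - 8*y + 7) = (y + 4)/(y - 7)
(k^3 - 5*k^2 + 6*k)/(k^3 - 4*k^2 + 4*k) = (k - 3)/(k - 2)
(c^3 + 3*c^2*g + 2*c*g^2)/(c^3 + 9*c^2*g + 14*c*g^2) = (c + g)/(c + 7*g)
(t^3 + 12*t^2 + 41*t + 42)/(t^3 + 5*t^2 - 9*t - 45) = (t^2 + 9*t + 14)/(t^2 + 2*t - 15)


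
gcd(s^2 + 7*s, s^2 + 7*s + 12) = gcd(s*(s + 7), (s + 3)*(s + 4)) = 1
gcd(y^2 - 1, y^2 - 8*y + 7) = y - 1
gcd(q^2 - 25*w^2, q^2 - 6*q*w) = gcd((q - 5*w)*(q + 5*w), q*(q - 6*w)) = 1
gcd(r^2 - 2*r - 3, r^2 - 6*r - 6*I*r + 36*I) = 1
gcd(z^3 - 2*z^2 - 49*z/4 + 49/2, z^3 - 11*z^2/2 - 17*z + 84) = z - 7/2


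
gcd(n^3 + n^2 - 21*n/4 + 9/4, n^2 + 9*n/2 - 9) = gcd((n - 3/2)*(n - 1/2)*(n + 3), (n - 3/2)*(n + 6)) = n - 3/2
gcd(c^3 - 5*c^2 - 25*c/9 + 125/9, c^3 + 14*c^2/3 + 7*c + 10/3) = c + 5/3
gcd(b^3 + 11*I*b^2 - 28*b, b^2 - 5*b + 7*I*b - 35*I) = b + 7*I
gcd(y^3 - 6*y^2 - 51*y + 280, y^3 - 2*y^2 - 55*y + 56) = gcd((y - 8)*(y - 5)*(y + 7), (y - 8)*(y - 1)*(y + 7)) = y^2 - y - 56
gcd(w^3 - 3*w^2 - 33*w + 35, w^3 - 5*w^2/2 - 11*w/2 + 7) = w - 1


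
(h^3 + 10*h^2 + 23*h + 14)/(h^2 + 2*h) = h + 8 + 7/h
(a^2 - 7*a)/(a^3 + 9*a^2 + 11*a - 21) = a*(a - 7)/(a^3 + 9*a^2 + 11*a - 21)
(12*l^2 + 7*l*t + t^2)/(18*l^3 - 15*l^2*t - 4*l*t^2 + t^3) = (4*l + t)/(6*l^2 - 7*l*t + t^2)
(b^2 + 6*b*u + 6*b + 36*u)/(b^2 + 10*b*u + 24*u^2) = (b + 6)/(b + 4*u)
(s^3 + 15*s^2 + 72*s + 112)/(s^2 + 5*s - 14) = (s^2 + 8*s + 16)/(s - 2)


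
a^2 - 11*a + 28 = (a - 7)*(a - 4)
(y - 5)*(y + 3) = y^2 - 2*y - 15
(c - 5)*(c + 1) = c^2 - 4*c - 5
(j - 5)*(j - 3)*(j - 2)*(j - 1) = j^4 - 11*j^3 + 41*j^2 - 61*j + 30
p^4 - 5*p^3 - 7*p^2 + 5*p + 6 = (p - 6)*(p - 1)*(p + 1)^2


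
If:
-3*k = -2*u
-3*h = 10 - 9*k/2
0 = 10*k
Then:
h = -10/3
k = 0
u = 0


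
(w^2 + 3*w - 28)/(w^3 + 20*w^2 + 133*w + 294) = (w - 4)/(w^2 + 13*w + 42)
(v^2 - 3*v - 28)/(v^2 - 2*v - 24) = (v - 7)/(v - 6)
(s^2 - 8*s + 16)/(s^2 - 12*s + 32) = (s - 4)/(s - 8)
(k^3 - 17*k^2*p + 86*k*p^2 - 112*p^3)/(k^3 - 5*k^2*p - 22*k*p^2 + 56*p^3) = (k - 8*p)/(k + 4*p)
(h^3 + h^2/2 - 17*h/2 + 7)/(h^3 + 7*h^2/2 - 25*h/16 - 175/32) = 16*(h^2 - 3*h + 2)/(16*h^2 - 25)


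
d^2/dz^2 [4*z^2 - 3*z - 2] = 8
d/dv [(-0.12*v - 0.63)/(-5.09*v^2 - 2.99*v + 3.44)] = (0.6108*v^2 + 0.3588*v - (0.12*v + 0.63)*(10.18*v + 2.99) - 0.4128)/(5.09*v^2 + 2.99*v - 3.44)^2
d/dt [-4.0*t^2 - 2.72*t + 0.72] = -8.0*t - 2.72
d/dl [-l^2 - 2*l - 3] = -2*l - 2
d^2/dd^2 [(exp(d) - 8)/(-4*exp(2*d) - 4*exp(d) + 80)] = (-exp(4*d) + 33*exp(3*d) - 96*exp(2*d) + 628*exp(d) - 240)*exp(d)/(4*(exp(6*d) + 3*exp(5*d) - 57*exp(4*d) - 119*exp(3*d) + 1140*exp(2*d) + 1200*exp(d) - 8000))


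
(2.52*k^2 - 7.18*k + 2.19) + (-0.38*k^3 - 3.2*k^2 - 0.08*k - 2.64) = -0.38*k^3 - 0.68*k^2 - 7.26*k - 0.45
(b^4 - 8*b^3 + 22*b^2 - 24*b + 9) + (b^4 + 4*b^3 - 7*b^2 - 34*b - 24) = 2*b^4 - 4*b^3 + 15*b^2 - 58*b - 15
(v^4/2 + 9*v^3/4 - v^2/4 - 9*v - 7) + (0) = v^4/2 + 9*v^3/4 - v^2/4 - 9*v - 7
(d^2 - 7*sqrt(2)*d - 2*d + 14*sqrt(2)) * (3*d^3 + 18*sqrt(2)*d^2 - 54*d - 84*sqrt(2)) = 3*d^5 - 6*d^4 - 3*sqrt(2)*d^4 - 306*d^3 + 6*sqrt(2)*d^3 + 294*sqrt(2)*d^2 + 612*d^2 - 588*sqrt(2)*d + 1176*d - 2352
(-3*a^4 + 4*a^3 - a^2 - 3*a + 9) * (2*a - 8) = -6*a^5 + 32*a^4 - 34*a^3 + 2*a^2 + 42*a - 72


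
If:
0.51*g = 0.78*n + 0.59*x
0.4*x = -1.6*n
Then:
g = 0.774509803921569*x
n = -0.25*x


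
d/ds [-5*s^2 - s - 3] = -10*s - 1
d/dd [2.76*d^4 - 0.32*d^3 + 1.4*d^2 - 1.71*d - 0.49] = 11.04*d^3 - 0.96*d^2 + 2.8*d - 1.71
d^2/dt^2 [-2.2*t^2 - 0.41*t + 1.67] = -4.40000000000000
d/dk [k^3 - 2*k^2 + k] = 3*k^2 - 4*k + 1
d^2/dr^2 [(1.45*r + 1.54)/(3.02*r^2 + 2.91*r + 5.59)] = ((1.45*r + 1.54)*(6.04*r + 2.91)*(12.08*r + 5.82) - (26.274*r + 17.7406)*(3.02*r^2 + 2.91*r + 5.59))/(3.02*r^2 + 2.91*r + 5.59)^3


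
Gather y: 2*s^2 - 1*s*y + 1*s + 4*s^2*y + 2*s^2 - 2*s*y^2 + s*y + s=4*s^2*y + 4*s^2 - 2*s*y^2 + 2*s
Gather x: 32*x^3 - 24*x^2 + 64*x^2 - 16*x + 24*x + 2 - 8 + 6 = 32*x^3 + 40*x^2 + 8*x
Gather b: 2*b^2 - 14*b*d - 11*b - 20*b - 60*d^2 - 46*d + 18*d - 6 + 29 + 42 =2*b^2 + b*(-14*d - 31) - 60*d^2 - 28*d + 65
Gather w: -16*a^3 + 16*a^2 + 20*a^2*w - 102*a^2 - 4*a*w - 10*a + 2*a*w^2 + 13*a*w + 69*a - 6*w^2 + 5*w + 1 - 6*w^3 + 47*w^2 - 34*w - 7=-16*a^3 - 86*a^2 + 59*a - 6*w^3 + w^2*(2*a + 41) + w*(20*a^2 + 9*a - 29) - 6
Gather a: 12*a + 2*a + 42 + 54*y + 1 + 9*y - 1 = 14*a + 63*y + 42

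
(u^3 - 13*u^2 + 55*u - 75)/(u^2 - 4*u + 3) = (u^2 - 10*u + 25)/(u - 1)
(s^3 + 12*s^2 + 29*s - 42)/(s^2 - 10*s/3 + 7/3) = 3*(s^2 + 13*s + 42)/(3*s - 7)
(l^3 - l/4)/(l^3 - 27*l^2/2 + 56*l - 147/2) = (4*l^3 - l)/(4*l^3 - 54*l^2 + 224*l - 294)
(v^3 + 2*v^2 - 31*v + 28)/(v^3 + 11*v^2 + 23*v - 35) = (v - 4)/(v + 5)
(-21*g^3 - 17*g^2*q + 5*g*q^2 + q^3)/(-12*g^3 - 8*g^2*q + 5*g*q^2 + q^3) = (-21*g^2 + 4*g*q + q^2)/(-12*g^2 + 4*g*q + q^2)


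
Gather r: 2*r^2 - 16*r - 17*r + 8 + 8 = 2*r^2 - 33*r + 16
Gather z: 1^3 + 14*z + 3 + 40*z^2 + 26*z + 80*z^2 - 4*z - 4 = 120*z^2 + 36*z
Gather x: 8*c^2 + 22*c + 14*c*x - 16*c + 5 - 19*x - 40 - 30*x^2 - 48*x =8*c^2 + 6*c - 30*x^2 + x*(14*c - 67) - 35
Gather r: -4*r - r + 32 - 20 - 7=5 - 5*r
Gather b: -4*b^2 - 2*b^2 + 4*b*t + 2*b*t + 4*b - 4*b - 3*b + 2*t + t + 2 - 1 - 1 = -6*b^2 + b*(6*t - 3) + 3*t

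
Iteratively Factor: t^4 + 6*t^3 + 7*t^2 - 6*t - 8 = (t + 2)*(t^3 + 4*t^2 - t - 4) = (t - 1)*(t + 2)*(t^2 + 5*t + 4) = (t - 1)*(t + 1)*(t + 2)*(t + 4)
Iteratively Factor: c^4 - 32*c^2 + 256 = (c + 4)*(c^3 - 4*c^2 - 16*c + 64) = (c - 4)*(c + 4)*(c^2 - 16) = (c - 4)*(c + 4)^2*(c - 4)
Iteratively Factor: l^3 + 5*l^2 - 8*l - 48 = (l - 3)*(l^2 + 8*l + 16) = (l - 3)*(l + 4)*(l + 4)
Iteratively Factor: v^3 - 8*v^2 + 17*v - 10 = (v - 1)*(v^2 - 7*v + 10) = (v - 2)*(v - 1)*(v - 5)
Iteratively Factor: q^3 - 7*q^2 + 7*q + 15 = (q + 1)*(q^2 - 8*q + 15) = (q - 5)*(q + 1)*(q - 3)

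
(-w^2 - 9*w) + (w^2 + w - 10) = -8*w - 10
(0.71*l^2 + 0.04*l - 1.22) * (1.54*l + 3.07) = 1.0934*l^3 + 2.2413*l^2 - 1.756*l - 3.7454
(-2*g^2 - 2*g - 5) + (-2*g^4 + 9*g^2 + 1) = -2*g^4 + 7*g^2 - 2*g - 4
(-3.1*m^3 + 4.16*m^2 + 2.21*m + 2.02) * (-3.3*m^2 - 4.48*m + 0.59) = 10.23*m^5 + 0.160000000000002*m^4 - 27.7588*m^3 - 14.1124*m^2 - 7.7457*m + 1.1918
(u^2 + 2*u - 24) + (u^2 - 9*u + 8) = 2*u^2 - 7*u - 16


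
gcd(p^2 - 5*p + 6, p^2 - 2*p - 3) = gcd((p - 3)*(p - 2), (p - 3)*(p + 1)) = p - 3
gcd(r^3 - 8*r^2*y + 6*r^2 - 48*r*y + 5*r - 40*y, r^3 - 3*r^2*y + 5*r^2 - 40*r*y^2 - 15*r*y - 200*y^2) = -r^2 + 8*r*y - 5*r + 40*y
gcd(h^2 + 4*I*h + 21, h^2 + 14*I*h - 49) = h + 7*I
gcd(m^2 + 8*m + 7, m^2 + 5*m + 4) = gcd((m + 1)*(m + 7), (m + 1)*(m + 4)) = m + 1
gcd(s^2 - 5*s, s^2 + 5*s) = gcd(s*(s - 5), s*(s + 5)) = s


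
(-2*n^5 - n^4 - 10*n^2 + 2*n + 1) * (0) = 0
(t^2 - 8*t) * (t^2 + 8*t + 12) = t^4 - 52*t^2 - 96*t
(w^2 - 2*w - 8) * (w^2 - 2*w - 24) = w^4 - 4*w^3 - 28*w^2 + 64*w + 192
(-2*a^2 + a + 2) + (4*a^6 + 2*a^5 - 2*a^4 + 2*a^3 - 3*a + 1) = 4*a^6 + 2*a^5 - 2*a^4 + 2*a^3 - 2*a^2 - 2*a + 3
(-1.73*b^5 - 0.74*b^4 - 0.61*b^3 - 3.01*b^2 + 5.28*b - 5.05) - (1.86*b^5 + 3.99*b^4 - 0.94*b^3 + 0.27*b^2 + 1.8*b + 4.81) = -3.59*b^5 - 4.73*b^4 + 0.33*b^3 - 3.28*b^2 + 3.48*b - 9.86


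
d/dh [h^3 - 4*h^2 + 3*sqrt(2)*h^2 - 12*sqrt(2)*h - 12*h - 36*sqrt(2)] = 3*h^2 - 8*h + 6*sqrt(2)*h - 12*sqrt(2) - 12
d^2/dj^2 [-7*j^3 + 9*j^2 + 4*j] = 18 - 42*j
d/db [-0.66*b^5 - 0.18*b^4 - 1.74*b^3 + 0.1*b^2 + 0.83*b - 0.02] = -3.3*b^4 - 0.72*b^3 - 5.22*b^2 + 0.2*b + 0.83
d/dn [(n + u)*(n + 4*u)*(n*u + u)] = u*(3*n^2 + 10*n*u + 2*n + 4*u^2 + 5*u)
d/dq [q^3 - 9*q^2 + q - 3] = 3*q^2 - 18*q + 1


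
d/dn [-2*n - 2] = -2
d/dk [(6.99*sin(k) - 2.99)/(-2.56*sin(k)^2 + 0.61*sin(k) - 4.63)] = (17.8944*sin(k)^2 - 15.3088*sin(k) - 30.5398)*cos(k)/(6.5536*sin(k)^4 - 3.1232*sin(k)^3 + 24.0777*sin(k)^2 - 5.6486*sin(k) + 21.4369)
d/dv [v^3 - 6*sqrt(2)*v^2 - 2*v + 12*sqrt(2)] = 3*v^2 - 12*sqrt(2)*v - 2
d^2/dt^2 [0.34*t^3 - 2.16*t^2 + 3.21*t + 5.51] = 2.04*t - 4.32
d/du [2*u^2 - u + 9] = 4*u - 1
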